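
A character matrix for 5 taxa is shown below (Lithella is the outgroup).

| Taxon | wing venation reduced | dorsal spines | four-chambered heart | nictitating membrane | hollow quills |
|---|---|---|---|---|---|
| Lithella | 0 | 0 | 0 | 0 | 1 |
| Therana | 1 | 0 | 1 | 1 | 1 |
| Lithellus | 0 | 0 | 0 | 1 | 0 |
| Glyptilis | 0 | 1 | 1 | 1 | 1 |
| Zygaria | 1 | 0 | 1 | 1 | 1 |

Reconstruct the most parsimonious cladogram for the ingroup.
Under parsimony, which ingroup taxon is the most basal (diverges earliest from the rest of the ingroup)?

Lithellus

Character polarity is set by the outgroup: the derived state is whichever differs from the outgroup's state, so for hollow quills the derived state is '0', and for the remaining characters it is '1'.
wing venation reduced: derived state '1' in Therana and Zygaria only — synapomorphy for {Therana, Zygaria}.
dorsal spines (derived state '1') is unique to Glyptilis (autapomorphy; uninformative for grouping).
four-chambered heart (derived state '1') is shared by Glyptilis, Therana, and Zygaria — a synapomorphy uniting that clade.
All ingroup taxa share the derived state '1' for nictitating membrane; it defines the ingroup but does not resolve relationships within it.
hollow quills (derived state '0') is unique to Lithellus (autapomorphy; uninformative for grouping).
Most parsimonious ingroup topology: (((Therana,Zygaria),Glyptilis),Lithellus).
Lithellus is sister to the clade containing all other ingroup taxa, so it is the earliest-diverging (most basal) ingroup lineage.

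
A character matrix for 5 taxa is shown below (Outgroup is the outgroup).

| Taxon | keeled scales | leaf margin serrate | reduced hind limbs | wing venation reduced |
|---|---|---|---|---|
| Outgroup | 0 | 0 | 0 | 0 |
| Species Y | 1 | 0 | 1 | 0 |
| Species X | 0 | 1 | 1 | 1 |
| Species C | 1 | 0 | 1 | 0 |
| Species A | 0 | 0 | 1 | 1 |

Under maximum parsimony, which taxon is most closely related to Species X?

The outgroup has state '0' for every character, so '1' is the derived state throughout.
keeled scales (derived state '1') is shared by Species C and Species Y — a synapomorphy uniting that clade.
leaf margin serrate: derived state '1' in Species X only — an autapomorphy, so it tells us nothing about relationships among taxa.
All ingroup taxa share the derived state '1' for reduced hind limbs; it defines the ingroup but does not resolve relationships within it.
wing venation reduced (derived state '1') is shared by Species A and Species X — a synapomorphy uniting that clade.
Most parsimonious ingroup topology: ((Species Y,Species C),(Species X,Species A)).
Species X and Species A form a cherry on this tree, so they are sister taxa.

Species A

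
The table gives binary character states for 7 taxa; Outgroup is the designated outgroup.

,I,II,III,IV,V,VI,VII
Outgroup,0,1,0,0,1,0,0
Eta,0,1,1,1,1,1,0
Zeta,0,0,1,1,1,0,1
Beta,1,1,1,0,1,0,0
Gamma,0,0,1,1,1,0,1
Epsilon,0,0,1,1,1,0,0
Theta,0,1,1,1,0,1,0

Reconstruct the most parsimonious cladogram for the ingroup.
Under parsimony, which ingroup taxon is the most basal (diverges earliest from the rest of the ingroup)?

Beta

Character polarity is set by the outgroup: the derived state is whichever differs from the outgroup's state, so for II, V the derived state is '0', and for the remaining characters it is '1'.
I (derived state '1') is unique to Beta (autapomorphy; uninformative for grouping).
Only Epsilon, Gamma, and Zeta show the derived state '0' for II, supporting them as a clade.
III (derived state '1') is shared by all ingroup taxa — unites the whole ingroup.
IV (derived state '1') is shared by Epsilon, Eta, Gamma, Theta, and Zeta — a synapomorphy uniting that clade.
V: derived state '0' in Theta only — an autapomorphy, so it tells us nothing about relationships among taxa.
Only Eta and Theta show the derived state '1' for VI, supporting them as a clade.
VII (derived state '1') is shared by Gamma and Zeta — a synapomorphy uniting that clade.
Most parsimonious ingroup topology: (((Eta,Theta),((Zeta,Gamma),Epsilon)),Beta).
Beta is sister to the clade containing all other ingroup taxa, so it is the earliest-diverging (most basal) ingroup lineage.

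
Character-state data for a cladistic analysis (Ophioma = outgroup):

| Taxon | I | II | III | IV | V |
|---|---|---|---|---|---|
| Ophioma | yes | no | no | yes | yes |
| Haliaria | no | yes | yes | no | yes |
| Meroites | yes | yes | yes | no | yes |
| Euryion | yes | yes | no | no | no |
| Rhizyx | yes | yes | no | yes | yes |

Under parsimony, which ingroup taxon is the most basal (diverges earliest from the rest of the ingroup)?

Rhizyx

Character polarity is set by the outgroup: the derived state is whichever differs from the outgroup's state, so for I, IV, V the derived state is 'no', and for the remaining characters it is 'yes'.
I (derived state 'no') is unique to Haliaria (autapomorphy; uninformative for grouping).
II (derived state 'yes') is shared by all ingroup taxa — unites the whole ingroup.
III (derived state 'yes') is shared by Haliaria and Meroites — a synapomorphy uniting that clade.
IV (derived state 'no') is shared by Euryion, Haliaria, and Meroites — a synapomorphy uniting that clade.
V (derived state 'no') is unique to Euryion (autapomorphy; uninformative for grouping).
Most parsimonious ingroup topology: (((Haliaria,Meroites),Euryion),Rhizyx).
Rhizyx is sister to the clade containing all other ingroup taxa, so it is the earliest-diverging (most basal) ingroup lineage.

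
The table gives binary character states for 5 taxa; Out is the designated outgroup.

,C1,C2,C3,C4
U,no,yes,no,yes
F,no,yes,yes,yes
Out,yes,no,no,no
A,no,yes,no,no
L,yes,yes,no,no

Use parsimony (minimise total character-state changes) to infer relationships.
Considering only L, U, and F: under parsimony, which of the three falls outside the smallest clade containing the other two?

Character polarity is set by the outgroup: the derived state is whichever differs from the outgroup's state, so for C1 the derived state is 'no', and for the remaining characters it is 'yes'.
C1 (derived state 'no') is shared by A, F, and U — a synapomorphy uniting that clade.
C2 (derived state 'yes') is shared by all ingroup taxa — unites the whole ingroup.
C3: derived state 'yes' in F only — an autapomorphy, so it tells us nothing about relationships among taxa.
C4: derived state 'yes' in F and U only — synapomorphy for {F, U}.
Most parsimonious ingroup topology: (((U,F),A),L).
F and U share a more recent common ancestor with each other than either does with L, so L is the least closely related of the three.

L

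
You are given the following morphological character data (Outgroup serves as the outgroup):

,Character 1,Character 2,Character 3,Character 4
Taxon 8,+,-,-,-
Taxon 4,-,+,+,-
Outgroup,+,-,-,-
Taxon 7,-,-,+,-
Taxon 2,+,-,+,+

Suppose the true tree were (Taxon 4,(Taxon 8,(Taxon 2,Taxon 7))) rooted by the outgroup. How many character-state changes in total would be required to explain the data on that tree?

6

Map each character onto (Taxon 4,(Taxon 8,(Taxon 2,Taxon 7))) (rooted by Outgroup) and count the minimum state changes it requires (Fitch parsimony):
Character 1: 2; Character 2: 1; Character 3: 2; Character 4: 1.
Total tree length = 6.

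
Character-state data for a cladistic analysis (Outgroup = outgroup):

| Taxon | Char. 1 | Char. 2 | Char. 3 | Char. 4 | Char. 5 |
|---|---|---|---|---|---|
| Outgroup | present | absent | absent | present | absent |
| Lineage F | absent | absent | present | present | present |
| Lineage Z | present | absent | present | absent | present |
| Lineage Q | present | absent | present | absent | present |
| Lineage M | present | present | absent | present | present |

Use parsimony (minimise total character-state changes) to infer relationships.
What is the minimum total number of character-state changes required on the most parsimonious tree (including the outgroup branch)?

Character polarity is set by the outgroup: the derived state is whichever differs from the outgroup's state, so for Char. 1, Char. 4 the derived state is 'absent', and for the remaining characters it is 'present'.
Char. 1: derived state 'absent' in Lineage F only — an autapomorphy, so it tells us nothing about relationships among taxa.
Char. 2: derived state 'present' in Lineage M only — an autapomorphy, so it tells us nothing about relationships among taxa.
Char. 3: derived state 'present' in Lineage F, Lineage Q, and Lineage Z only — synapomorphy for {Lineage F, Lineage Q, Lineage Z}.
Only Lineage Q and Lineage Z show the derived state 'absent' for Char. 4, supporting them as a clade.
All ingroup taxa share the derived state 'present' for Char. 5; it defines the ingroup but does not resolve relationships within it.
Most parsimonious ingroup topology: ((Lineage F,(Lineage Z,Lineage Q)),Lineage M).
Changes per character on this tree: Char. 1: 1; Char. 2: 1; Char. 3: 1; Char. 4: 1; Char. 5: 1.
Total = 5.

5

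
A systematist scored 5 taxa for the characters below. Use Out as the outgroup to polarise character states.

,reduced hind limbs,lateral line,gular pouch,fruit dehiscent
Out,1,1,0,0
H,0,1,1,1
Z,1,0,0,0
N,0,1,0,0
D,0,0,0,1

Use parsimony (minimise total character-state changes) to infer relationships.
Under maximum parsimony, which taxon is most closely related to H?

Character polarity is set by the outgroup: the derived state is whichever differs from the outgroup's state, so for reduced hind limbs, lateral line the derived state is '0', and for the remaining characters it is '1'.
reduced hind limbs: derived state '0' in D, H, and N only — synapomorphy for {D, H, N}.
lateral line (state '0') occurs in D and Z but conflicts with the nesting implied by the other characters — most parsimoniously interpreted as homoplasy.
gular pouch (derived state '1') is unique to H (autapomorphy; uninformative for grouping).
Only D and H show the derived state '1' for fruit dehiscent, supporting them as a clade.
Most parsimonious ingroup topology: (((H,D),N),Z).
H and D form a cherry on this tree, so they are sister taxa.

D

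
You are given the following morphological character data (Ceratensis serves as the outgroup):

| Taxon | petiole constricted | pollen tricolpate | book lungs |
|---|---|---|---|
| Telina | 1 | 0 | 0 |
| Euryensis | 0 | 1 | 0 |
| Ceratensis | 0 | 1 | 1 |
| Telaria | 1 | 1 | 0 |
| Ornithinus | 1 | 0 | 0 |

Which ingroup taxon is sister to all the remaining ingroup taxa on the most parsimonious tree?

Euryensis

Character polarity is set by the outgroup: the derived state is whichever differs from the outgroup's state, so for pollen tricolpate, book lungs the derived state is '0', and for the remaining characters it is '1'.
petiole constricted: derived state '1' in Ornithinus, Telaria, and Telina only — synapomorphy for {Ornithinus, Telaria, Telina}.
Only Ornithinus and Telina show the derived state '0' for pollen tricolpate, supporting them as a clade.
book lungs (derived state '0') is shared by all ingroup taxa — unites the whole ingroup.
Most parsimonious ingroup topology: (Euryensis,((Ornithinus,Telina),Telaria)).
Euryensis is sister to the clade containing all other ingroup taxa, so it is the earliest-diverging (most basal) ingroup lineage.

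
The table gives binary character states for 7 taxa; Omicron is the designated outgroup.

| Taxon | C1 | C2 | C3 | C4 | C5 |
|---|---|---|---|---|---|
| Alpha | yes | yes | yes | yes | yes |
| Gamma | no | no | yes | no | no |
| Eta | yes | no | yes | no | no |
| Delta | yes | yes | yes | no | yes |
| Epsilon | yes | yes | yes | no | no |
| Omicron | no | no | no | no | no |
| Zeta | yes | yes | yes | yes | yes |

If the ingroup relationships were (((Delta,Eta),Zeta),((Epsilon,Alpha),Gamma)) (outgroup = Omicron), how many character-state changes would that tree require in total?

11

Map each character onto (((Delta,Eta),Zeta),((Epsilon,Alpha),Gamma)) (rooted by Omicron) and count the minimum state changes it requires (Fitch parsimony):
C1: 2; C2: 3; C3: 1; C4: 2; C5: 3.
Total tree length = 11.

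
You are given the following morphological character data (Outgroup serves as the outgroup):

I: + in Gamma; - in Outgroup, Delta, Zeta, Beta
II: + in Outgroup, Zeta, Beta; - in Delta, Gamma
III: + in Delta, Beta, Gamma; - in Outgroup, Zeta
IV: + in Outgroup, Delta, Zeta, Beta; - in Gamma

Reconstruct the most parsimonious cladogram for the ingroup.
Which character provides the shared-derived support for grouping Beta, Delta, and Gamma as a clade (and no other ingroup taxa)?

Character polarity is set by the outgroup: the derived state is whichever differs from the outgroup's state, so for II, IV the derived state is '-', and for the remaining characters it is '+'.
I: derived state '+' in Gamma only — an autapomorphy, so it tells us nothing about relationships among taxa.
II: derived state '-' in Delta and Gamma only — synapomorphy for {Delta, Gamma}.
III (derived state '+') is shared by Beta, Delta, and Gamma — a synapomorphy uniting that clade.
IV (derived state '-') is unique to Gamma (autapomorphy; uninformative for grouping).
Most parsimonious ingroup topology: (((Delta,Gamma),Beta),Zeta).
The clade {Beta, Delta, Gamma} is supported by III: its derived state '+' occurs in exactly those taxa and in no other taxon (including the outgroup).

III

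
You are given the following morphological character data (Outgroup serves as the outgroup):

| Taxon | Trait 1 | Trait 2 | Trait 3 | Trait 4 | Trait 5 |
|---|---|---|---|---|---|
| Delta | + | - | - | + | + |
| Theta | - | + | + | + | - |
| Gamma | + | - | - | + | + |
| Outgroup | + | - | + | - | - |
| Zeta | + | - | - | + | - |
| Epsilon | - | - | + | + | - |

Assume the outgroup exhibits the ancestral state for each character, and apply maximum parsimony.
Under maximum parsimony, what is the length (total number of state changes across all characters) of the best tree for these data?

5

Character polarity is set by the outgroup: the derived state is whichever differs from the outgroup's state, so for Trait 1, Trait 3 the derived state is '-', and for the remaining characters it is '+'.
Only Epsilon and Theta show the derived state '-' for Trait 1, supporting them as a clade.
Trait 2: derived state '+' in Theta only — an autapomorphy, so it tells us nothing about relationships among taxa.
Trait 3: derived state '-' in Delta, Gamma, and Zeta only — synapomorphy for {Delta, Gamma, Zeta}.
Trait 4 (derived state '+') is shared by all ingroup taxa — unites the whole ingroup.
Trait 5: derived state '+' in Delta and Gamma only — synapomorphy for {Delta, Gamma}.
Most parsimonious ingroup topology: ((Epsilon,Theta),((Delta,Gamma),Zeta)).
Changes per character on this tree: Trait 1: 1; Trait 2: 1; Trait 3: 1; Trait 4: 1; Trait 5: 1.
Total = 5.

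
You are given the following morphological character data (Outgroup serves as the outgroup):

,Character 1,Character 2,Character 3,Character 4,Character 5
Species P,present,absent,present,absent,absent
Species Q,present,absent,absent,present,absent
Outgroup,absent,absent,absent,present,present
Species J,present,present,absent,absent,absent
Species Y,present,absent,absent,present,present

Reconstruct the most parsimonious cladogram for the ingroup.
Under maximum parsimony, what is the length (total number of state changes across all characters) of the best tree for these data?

Character polarity is set by the outgroup: the derived state is whichever differs from the outgroup's state, so for Character 4, Character 5 the derived state is 'absent', and for the remaining characters it is 'present'.
Character 1 (derived state 'present') is shared by all ingroup taxa — unites the whole ingroup.
Character 2: derived state 'present' in Species J only — an autapomorphy, so it tells us nothing about relationships among taxa.
Character 3 (derived state 'present') is unique to Species P (autapomorphy; uninformative for grouping).
Character 4 (derived state 'absent') is shared by Species J and Species P — a synapomorphy uniting that clade.
Character 5: derived state 'absent' in Species J, Species P, and Species Q only — synapomorphy for {Species J, Species P, Species Q}.
Most parsimonious ingroup topology: (Species Y,(Species Q,(Species P,Species J))).
Changes per character on this tree: Character 1: 1; Character 2: 1; Character 3: 1; Character 4: 1; Character 5: 1.
Total = 5.

5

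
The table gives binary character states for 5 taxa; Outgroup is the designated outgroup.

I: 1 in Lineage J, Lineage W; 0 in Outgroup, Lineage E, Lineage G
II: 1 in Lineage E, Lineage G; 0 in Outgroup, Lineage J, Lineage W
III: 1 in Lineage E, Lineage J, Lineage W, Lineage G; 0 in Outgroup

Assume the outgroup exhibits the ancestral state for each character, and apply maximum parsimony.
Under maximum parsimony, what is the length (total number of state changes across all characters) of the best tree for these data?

The outgroup has state '0' for every character, so '1' is the derived state throughout.
I: derived state '1' in Lineage J and Lineage W only — synapomorphy for {Lineage J, Lineage W}.
II (derived state '1') is shared by Lineage E and Lineage G — a synapomorphy uniting that clade.
All ingroup taxa share the derived state '1' for III; it defines the ingroup but does not resolve relationships within it.
Most parsimonious ingroup topology: ((Lineage E,Lineage G),(Lineage J,Lineage W)).
Changes per character on this tree: I: 1; II: 1; III: 1.
Total = 3.

3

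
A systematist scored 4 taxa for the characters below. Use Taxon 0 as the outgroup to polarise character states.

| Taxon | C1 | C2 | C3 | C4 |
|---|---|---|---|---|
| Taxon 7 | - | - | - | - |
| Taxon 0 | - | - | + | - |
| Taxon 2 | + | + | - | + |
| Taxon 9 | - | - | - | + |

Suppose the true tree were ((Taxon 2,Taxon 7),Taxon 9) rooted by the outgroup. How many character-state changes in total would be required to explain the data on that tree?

Map each character onto ((Taxon 2,Taxon 7),Taxon 9) (rooted by Taxon 0) and count the minimum state changes it requires (Fitch parsimony):
C1: 1; C2: 1; C3: 1; C4: 2.
Total tree length = 5.

5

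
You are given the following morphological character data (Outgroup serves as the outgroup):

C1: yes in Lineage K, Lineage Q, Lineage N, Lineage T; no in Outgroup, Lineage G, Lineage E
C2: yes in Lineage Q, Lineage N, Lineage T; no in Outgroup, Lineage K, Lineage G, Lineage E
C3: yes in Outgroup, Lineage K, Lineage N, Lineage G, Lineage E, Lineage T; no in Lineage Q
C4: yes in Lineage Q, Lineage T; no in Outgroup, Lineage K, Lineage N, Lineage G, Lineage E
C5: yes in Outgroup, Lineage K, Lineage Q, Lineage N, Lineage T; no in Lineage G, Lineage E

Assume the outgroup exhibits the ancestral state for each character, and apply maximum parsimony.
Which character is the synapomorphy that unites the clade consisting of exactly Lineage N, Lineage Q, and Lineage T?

C2

Character polarity is set by the outgroup: the derived state is whichever differs from the outgroup's state, so for C3, C5 the derived state is 'no', and for the remaining characters it is 'yes'.
C1 (derived state 'yes') is shared by Lineage K, Lineage N, Lineage Q, and Lineage T — a synapomorphy uniting that clade.
C2: derived state 'yes' in Lineage N, Lineage Q, and Lineage T only — synapomorphy for {Lineage N, Lineage Q, Lineage T}.
C3 (derived state 'no') is unique to Lineage Q (autapomorphy; uninformative for grouping).
Only Lineage Q and Lineage T show the derived state 'yes' for C4, supporting them as a clade.
Only Lineage E and Lineage G show the derived state 'no' for C5, supporting them as a clade.
Most parsimonious ingroup topology: ((Lineage K,((Lineage Q,Lineage T),Lineage N)),(Lineage G,Lineage E)).
The clade {Lineage N, Lineage Q, Lineage T} is supported by C2: its derived state 'yes' occurs in exactly those taxa and in no other taxon (including the outgroup).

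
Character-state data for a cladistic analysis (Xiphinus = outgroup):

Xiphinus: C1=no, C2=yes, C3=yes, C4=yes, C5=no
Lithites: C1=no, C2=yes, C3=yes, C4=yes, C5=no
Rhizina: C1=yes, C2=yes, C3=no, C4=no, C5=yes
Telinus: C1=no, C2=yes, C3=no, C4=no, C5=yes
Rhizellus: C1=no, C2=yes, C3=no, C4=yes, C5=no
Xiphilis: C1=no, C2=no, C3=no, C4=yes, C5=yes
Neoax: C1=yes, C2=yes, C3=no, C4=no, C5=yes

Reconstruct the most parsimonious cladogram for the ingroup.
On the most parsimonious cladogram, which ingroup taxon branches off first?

Character polarity is set by the outgroup: the derived state is whichever differs from the outgroup's state, so for C2, C3, C4 the derived state is 'no', and for the remaining characters it is 'yes'.
C1: derived state 'yes' in Neoax and Rhizina only — synapomorphy for {Neoax, Rhizina}.
C2 (derived state 'no') is unique to Xiphilis (autapomorphy; uninformative for grouping).
C3: derived state 'no' in Neoax, Rhizellus, Rhizina, Telinus, and Xiphilis only — synapomorphy for {Neoax, Rhizellus, Rhizina, Telinus, Xiphilis}.
C4: derived state 'no' in Neoax, Rhizina, and Telinus only — synapomorphy for {Neoax, Rhizina, Telinus}.
C5 (derived state 'yes') is shared by Neoax, Rhizina, Telinus, and Xiphilis — a synapomorphy uniting that clade.
Most parsimonious ingroup topology: (Lithites,((((Rhizina,Neoax),Telinus),Xiphilis),Rhizellus)).
Lithites is sister to the clade containing all other ingroup taxa, so it is the earliest-diverging (most basal) ingroup lineage.

Lithites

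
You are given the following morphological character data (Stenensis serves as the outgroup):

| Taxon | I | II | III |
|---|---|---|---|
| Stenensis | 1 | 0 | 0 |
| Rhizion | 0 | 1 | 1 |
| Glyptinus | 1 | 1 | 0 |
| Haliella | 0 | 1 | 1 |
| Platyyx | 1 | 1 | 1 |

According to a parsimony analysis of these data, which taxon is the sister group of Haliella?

Character polarity is set by the outgroup: the derived state is whichever differs from the outgroup's state, so for I the derived state is '0', and for the remaining characters it is '1'.
I: derived state '0' in Haliella and Rhizion only — synapomorphy for {Haliella, Rhizion}.
All ingroup taxa share the derived state '1' for II; it defines the ingroup but does not resolve relationships within it.
III (derived state '1') is shared by Haliella, Platyyx, and Rhizion — a synapomorphy uniting that clade.
Most parsimonious ingroup topology: (((Rhizion,Haliella),Platyyx),Glyptinus).
Haliella and Rhizion form a cherry on this tree, so they are sister taxa.

Rhizion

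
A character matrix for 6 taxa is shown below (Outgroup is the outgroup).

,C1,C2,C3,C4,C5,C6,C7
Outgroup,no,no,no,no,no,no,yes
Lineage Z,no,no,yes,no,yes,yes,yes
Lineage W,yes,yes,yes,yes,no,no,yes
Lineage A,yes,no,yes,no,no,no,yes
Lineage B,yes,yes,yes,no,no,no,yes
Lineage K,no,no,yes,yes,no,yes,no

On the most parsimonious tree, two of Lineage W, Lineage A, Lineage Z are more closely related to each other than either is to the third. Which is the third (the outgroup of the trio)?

Character polarity is set by the outgroup: the derived state is whichever differs from the outgroup's state, so for C7 the derived state is 'no', and for the remaining characters it is 'yes'.
C1 (derived state 'yes') is shared by Lineage A, Lineage B, and Lineage W — a synapomorphy uniting that clade.
Only Lineage B and Lineage W show the derived state 'yes' for C2, supporting them as a clade.
C3 (derived state 'yes') is shared by all ingroup taxa — unites the whole ingroup.
C4 (state 'yes') occurs in Lineage K and Lineage W but conflicts with the nesting implied by the other characters — most parsimoniously interpreted as homoplasy.
C5: derived state 'yes' in Lineage Z only — an autapomorphy, so it tells us nothing about relationships among taxa.
Only Lineage K and Lineage Z show the derived state 'yes' for C6, supporting them as a clade.
C7 (derived state 'no') is unique to Lineage K (autapomorphy; uninformative for grouping).
Most parsimonious ingroup topology: ((Lineage Z,Lineage K),((Lineage W,Lineage B),Lineage A)).
Lineage A and Lineage W share a more recent common ancestor with each other than either does with Lineage Z, so Lineage Z is the least closely related of the three.

Lineage Z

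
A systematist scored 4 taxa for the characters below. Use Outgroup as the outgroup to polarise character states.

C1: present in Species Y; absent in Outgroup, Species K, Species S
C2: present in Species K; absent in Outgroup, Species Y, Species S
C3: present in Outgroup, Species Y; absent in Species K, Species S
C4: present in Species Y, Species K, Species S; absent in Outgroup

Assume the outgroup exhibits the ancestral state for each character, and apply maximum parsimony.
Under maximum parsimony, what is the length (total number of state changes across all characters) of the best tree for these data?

Character polarity is set by the outgroup: the derived state is whichever differs from the outgroup's state, so for C3 the derived state is 'absent', and for the remaining characters it is 'present'.
C1 (derived state 'present') is unique to Species Y (autapomorphy; uninformative for grouping).
C2: derived state 'present' in Species K only — an autapomorphy, so it tells us nothing about relationships among taxa.
C3 (derived state 'absent') is shared by Species K and Species S — a synapomorphy uniting that clade.
C4 (derived state 'present') is shared by all ingroup taxa — unites the whole ingroup.
Most parsimonious ingroup topology: (Species Y,(Species K,Species S)).
Changes per character on this tree: C1: 1; C2: 1; C3: 1; C4: 1.
Total = 4.

4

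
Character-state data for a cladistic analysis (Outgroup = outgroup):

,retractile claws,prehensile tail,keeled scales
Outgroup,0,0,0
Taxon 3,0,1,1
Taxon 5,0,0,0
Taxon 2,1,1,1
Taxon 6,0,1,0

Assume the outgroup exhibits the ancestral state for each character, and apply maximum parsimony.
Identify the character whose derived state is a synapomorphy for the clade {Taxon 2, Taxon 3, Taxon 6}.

prehensile tail

The outgroup has state '0' for every character, so '1' is the derived state throughout.
retractile claws (derived state '1') is unique to Taxon 2 (autapomorphy; uninformative for grouping).
prehensile tail: derived state '1' in Taxon 2, Taxon 3, and Taxon 6 only — synapomorphy for {Taxon 2, Taxon 3, Taxon 6}.
keeled scales (derived state '1') is shared by Taxon 2 and Taxon 3 — a synapomorphy uniting that clade.
Most parsimonious ingroup topology: (((Taxon 3,Taxon 2),Taxon 6),Taxon 5).
The clade {Taxon 2, Taxon 3, Taxon 6} is supported by prehensile tail: its derived state '1' occurs in exactly those taxa and in no other taxon (including the outgroup).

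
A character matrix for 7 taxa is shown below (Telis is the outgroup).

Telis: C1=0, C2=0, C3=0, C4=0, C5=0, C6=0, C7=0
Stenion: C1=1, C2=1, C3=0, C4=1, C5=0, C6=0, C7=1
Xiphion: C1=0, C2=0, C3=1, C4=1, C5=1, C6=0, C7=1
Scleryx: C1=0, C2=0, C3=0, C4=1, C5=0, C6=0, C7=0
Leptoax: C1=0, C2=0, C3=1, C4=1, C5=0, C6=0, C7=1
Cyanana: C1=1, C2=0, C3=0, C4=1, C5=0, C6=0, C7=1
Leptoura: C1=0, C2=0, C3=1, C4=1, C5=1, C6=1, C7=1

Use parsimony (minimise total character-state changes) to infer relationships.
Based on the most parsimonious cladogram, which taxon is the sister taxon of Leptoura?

The outgroup has state '0' for every character, so '1' is the derived state throughout.
C1: derived state '1' in Cyanana and Stenion only — synapomorphy for {Cyanana, Stenion}.
C2 (derived state '1') is unique to Stenion (autapomorphy; uninformative for grouping).
C3: derived state '1' in Leptoax, Leptoura, and Xiphion only — synapomorphy for {Leptoax, Leptoura, Xiphion}.
All ingroup taxa share the derived state '1' for C4; it defines the ingroup but does not resolve relationships within it.
Only Leptoura and Xiphion show the derived state '1' for C5, supporting them as a clade.
C6 (derived state '1') is unique to Leptoura (autapomorphy; uninformative for grouping).
Only Cyanana, Leptoax, Leptoura, Stenion, and Xiphion show the derived state '1' for C7, supporting them as a clade.
Most parsimonious ingroup topology: (((Stenion,Cyanana),((Xiphion,Leptoura),Leptoax)),Scleryx).
Leptoura and Xiphion form a cherry on this tree, so they are sister taxa.

Xiphion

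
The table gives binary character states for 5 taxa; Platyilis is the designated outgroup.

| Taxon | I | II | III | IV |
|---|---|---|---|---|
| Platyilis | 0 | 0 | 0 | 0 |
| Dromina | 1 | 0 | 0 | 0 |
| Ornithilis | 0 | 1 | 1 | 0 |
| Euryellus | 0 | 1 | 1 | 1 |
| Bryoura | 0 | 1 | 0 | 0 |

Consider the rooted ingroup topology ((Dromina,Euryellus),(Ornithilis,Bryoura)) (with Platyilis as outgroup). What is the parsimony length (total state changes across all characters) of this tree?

Map each character onto ((Dromina,Euryellus),(Ornithilis,Bryoura)) (rooted by Platyilis) and count the minimum state changes it requires (Fitch parsimony):
I: 1; II: 2; III: 2; IV: 1.
Total tree length = 6.

6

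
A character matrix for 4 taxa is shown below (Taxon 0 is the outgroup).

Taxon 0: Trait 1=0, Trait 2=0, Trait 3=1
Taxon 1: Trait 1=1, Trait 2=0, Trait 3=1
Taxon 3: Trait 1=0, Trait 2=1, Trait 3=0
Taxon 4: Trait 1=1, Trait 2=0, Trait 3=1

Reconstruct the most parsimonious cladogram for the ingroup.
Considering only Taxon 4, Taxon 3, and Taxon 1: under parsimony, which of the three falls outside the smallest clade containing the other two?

Taxon 3

Character polarity is set by the outgroup: the derived state is whichever differs from the outgroup's state, so for Trait 3 the derived state is '0', and for the remaining characters it is '1'.
Trait 1 (derived state '1') is shared by Taxon 1 and Taxon 4 — a synapomorphy uniting that clade.
Trait 2: derived state '1' in Taxon 3 only — an autapomorphy, so it tells us nothing about relationships among taxa.
Trait 3 (derived state '0') is unique to Taxon 3 (autapomorphy; uninformative for grouping).
Most parsimonious ingroup topology: ((Taxon 1,Taxon 4),Taxon 3).
Taxon 4 and Taxon 1 share a more recent common ancestor with each other than either does with Taxon 3, so Taxon 3 is the least closely related of the three.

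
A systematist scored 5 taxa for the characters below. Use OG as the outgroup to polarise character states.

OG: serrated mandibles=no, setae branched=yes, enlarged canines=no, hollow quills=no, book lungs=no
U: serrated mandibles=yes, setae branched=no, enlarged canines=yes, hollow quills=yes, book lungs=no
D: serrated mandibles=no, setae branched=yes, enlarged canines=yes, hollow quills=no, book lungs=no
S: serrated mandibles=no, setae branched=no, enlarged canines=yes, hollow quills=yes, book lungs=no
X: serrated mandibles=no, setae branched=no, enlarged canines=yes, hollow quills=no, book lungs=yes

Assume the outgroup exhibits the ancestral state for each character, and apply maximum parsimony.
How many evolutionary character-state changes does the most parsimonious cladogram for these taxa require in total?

Character polarity is set by the outgroup: the derived state is whichever differs from the outgroup's state, so for setae branched the derived state is 'no', and for the remaining characters it is 'yes'.
serrated mandibles: derived state 'yes' in U only — an autapomorphy, so it tells us nothing about relationships among taxa.
Only S, U, and X show the derived state 'no' for setae branched, supporting them as a clade.
enlarged canines (derived state 'yes') is shared by all ingroup taxa — unites the whole ingroup.
hollow quills (derived state 'yes') is shared by S and U — a synapomorphy uniting that clade.
book lungs: derived state 'yes' in X only — an autapomorphy, so it tells us nothing about relationships among taxa.
Most parsimonious ingroup topology: (((U,S),X),D).
Changes per character on this tree: serrated mandibles: 1; setae branched: 1; enlarged canines: 1; hollow quills: 1; book lungs: 1.
Total = 5.

5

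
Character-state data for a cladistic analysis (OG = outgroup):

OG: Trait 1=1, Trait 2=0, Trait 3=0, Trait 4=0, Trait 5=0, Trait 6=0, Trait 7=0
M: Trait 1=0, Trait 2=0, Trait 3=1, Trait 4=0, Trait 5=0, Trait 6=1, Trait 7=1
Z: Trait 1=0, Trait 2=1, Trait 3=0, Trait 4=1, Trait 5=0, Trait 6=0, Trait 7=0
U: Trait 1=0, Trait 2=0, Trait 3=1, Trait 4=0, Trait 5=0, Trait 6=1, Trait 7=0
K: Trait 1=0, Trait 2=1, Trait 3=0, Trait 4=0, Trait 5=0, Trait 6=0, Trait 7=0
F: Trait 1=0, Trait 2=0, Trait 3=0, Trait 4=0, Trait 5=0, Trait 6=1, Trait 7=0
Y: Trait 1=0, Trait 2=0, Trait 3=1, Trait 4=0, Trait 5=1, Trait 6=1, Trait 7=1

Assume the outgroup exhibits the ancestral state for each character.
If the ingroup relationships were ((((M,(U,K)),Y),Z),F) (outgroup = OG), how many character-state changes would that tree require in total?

12

Map each character onto ((((M,(U,K)),Y),Z),F) (rooted by OG) and count the minimum state changes it requires (Fitch parsimony):
Trait 1: 1; Trait 2: 2; Trait 3: 2; Trait 4: 1; Trait 5: 1; Trait 6: 3; Trait 7: 2.
Total tree length = 12.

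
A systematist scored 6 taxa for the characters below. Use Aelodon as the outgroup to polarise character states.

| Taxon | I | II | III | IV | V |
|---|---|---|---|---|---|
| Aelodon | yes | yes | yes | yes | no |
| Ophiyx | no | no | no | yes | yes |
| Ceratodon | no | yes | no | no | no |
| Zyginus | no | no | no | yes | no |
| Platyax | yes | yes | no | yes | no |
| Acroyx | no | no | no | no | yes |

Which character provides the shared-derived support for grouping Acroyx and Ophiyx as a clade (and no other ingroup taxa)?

V

Character polarity is set by the outgroup: the derived state is whichever differs from the outgroup's state, so for I, II, III, IV the derived state is 'no', and for the remaining characters it is 'yes'.
I (derived state 'no') is shared by Acroyx, Ceratodon, Ophiyx, and Zyginus — a synapomorphy uniting that clade.
II: derived state 'no' in Acroyx, Ophiyx, and Zyginus only — synapomorphy for {Acroyx, Ophiyx, Zyginus}.
All ingroup taxa share the derived state 'no' for III; it defines the ingroup but does not resolve relationships within it.
IV groups Acroyx and Ceratodon, which is incompatible with the clades supported by the remaining characters; treating it as convergent (homoplasy) costs fewer steps than any alternative tree.
Only Acroyx and Ophiyx show the derived state 'yes' for V, supporting them as a clade.
Most parsimonious ingroup topology: ((((Ophiyx,Acroyx),Zyginus),Ceratodon),Platyax).
The clade {Acroyx, Ophiyx} is supported by V: its derived state 'yes' occurs in exactly those taxa and in no other taxon (including the outgroup).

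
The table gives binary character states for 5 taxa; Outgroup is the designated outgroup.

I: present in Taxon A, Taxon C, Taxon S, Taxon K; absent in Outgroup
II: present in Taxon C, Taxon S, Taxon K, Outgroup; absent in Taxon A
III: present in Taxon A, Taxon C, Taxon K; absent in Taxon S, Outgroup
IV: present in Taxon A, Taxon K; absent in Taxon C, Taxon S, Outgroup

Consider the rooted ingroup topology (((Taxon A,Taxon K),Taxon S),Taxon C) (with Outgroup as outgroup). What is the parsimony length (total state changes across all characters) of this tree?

5

Map each character onto (((Taxon A,Taxon K),Taxon S),Taxon C) (rooted by Outgroup) and count the minimum state changes it requires (Fitch parsimony):
I: 1; II: 1; III: 2; IV: 1.
Total tree length = 5.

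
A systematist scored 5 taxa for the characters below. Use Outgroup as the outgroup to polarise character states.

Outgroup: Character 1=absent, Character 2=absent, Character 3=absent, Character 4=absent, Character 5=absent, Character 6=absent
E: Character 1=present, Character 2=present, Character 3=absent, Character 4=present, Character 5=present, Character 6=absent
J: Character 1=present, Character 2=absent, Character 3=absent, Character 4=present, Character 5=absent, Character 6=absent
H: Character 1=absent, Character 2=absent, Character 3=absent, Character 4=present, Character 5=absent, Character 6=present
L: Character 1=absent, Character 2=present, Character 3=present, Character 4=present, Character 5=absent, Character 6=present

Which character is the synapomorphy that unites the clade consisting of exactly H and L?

Character 6

The outgroup has state 'absent' for every character, so 'present' is the derived state throughout.
Character 1: derived state 'present' in E and J only — synapomorphy for {E, J}.
Character 2 (state 'present') occurs in E and L but conflicts with the nesting implied by the other characters — most parsimoniously interpreted as homoplasy.
Character 3: derived state 'present' in L only — an autapomorphy, so it tells us nothing about relationships among taxa.
All ingroup taxa share the derived state 'present' for Character 4; it defines the ingroup but does not resolve relationships within it.
Character 5: derived state 'present' in E only — an autapomorphy, so it tells us nothing about relationships among taxa.
Character 6 (derived state 'present') is shared by H and L — a synapomorphy uniting that clade.
Most parsimonious ingroup topology: ((E,J),(H,L)).
The clade {H, L} is supported by Character 6: its derived state 'present' occurs in exactly those taxa and in no other taxon (including the outgroup).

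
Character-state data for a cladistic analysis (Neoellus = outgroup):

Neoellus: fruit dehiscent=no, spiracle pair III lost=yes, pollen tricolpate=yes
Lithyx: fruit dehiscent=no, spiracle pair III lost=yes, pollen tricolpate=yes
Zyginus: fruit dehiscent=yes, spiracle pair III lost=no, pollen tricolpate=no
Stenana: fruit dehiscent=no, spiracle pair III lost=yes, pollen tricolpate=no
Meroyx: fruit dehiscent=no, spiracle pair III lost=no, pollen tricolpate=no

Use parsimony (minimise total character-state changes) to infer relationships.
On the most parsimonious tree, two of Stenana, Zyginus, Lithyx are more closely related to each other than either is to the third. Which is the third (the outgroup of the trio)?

Character polarity is set by the outgroup: the derived state is whichever differs from the outgroup's state, so for spiracle pair III lost, pollen tricolpate the derived state is 'no', and for the remaining characters it is 'yes'.
fruit dehiscent (derived state 'yes') is unique to Zyginus (autapomorphy; uninformative for grouping).
spiracle pair III lost: derived state 'no' in Meroyx and Zyginus only — synapomorphy for {Meroyx, Zyginus}.
Only Meroyx, Stenana, and Zyginus show the derived state 'no' for pollen tricolpate, supporting them as a clade.
Most parsimonious ingroup topology: (Lithyx,((Zyginus,Meroyx),Stenana)).
Zyginus and Stenana share a more recent common ancestor with each other than either does with Lithyx, so Lithyx is the least closely related of the three.

Lithyx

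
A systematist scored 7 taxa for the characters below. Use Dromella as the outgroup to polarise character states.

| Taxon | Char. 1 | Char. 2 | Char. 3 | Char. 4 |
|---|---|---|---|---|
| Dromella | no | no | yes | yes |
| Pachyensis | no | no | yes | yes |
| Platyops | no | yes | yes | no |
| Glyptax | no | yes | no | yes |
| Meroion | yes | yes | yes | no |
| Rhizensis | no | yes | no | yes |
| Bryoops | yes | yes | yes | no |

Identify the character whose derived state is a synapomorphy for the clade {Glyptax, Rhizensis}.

Character polarity is set by the outgroup: the derived state is whichever differs from the outgroup's state, so for Char. 3, Char. 4 the derived state is 'no', and for the remaining characters it is 'yes'.
Only Bryoops and Meroion show the derived state 'yes' for Char. 1, supporting them as a clade.
Char. 2 (derived state 'yes') is shared by Bryoops, Glyptax, Meroion, Platyops, and Rhizensis — a synapomorphy uniting that clade.
Char. 3 (derived state 'no') is shared by Glyptax and Rhizensis — a synapomorphy uniting that clade.
Only Bryoops, Meroion, and Platyops show the derived state 'no' for Char. 4, supporting them as a clade.
Most parsimonious ingroup topology: (Pachyensis,((Platyops,(Meroion,Bryoops)),(Glyptax,Rhizensis))).
The clade {Glyptax, Rhizensis} is supported by Char. 3: its derived state 'no' occurs in exactly those taxa and in no other taxon (including the outgroup).

Char. 3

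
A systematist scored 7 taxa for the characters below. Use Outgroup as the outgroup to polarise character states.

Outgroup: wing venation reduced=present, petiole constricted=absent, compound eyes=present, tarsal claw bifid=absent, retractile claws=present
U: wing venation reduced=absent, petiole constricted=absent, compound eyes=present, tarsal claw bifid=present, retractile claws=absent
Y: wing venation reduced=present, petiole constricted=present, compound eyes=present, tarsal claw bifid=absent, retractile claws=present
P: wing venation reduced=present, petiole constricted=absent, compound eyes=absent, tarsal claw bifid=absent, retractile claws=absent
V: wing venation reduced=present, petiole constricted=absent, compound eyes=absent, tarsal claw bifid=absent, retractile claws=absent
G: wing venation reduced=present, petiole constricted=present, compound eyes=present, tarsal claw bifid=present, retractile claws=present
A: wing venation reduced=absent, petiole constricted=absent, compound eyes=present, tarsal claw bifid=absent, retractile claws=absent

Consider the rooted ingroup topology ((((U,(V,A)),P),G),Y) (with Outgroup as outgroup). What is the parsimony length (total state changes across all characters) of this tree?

9

Map each character onto ((((U,(V,A)),P),G),Y) (rooted by Outgroup) and count the minimum state changes it requires (Fitch parsimony):
wing venation reduced: 2; petiole constricted: 2; compound eyes: 2; tarsal claw bifid: 2; retractile claws: 1.
Total tree length = 9.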